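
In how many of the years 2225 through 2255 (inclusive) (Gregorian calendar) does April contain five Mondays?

April has 30 days; it has five Mondays when Monday falls among the first (month-length − 28) days — i.e. when April 1 is one of Monday/Sunday.
April 1 by year: 2225:Fri 2226:Sat 2227:Sun✓ 2228:Tue 2229:Wed 2230:Thu 2231:Fri 2232:Sun✓ 2233:Mon✓ 2234:Tue 2235:Wed 2236:Fri 2237:Sat 2238:Sun✓ 2239:Mon✓ 2240:Wed 2241:Thu 2242:Fri 2243:Sat 2244:Mon✓ 2245:Tue 2246:Wed 2247:Thu 2248:Sat 2249:Sun✓ 2250:Mon✓ 2251:Tue 2252:Thu 2253:Fri 2254:Sat 2255:Sun✓
Years with five Mondays: 2227, 2232, 2233, 2238, 2239, 2244, 2249, 2250, 2255 → 9.

9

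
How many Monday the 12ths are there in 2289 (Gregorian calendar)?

1

Check the 12th of each month of 2289: Jan 12: Sat, Feb 12: Tue, Mar 12: Tue, Apr 12: Fri, May 12: Sun, Jun 12: Wed, Jul 12: Fri, Aug 12: Mon, Sep 12: Thu, Oct 12: Sat, Nov 12: Tue, Dec 12: Thu.
Monday occurs in August — 1 month.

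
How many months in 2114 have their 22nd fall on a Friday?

1

Check the 22nd of each month of 2114: Jan 22: Mon, Feb 22: Thu, Mar 22: Thu, Apr 22: Sun, May 22: Tue, Jun 22: Fri, Jul 22: Sun, Aug 22: Wed, Sep 22: Sat, Oct 22: Mon, Nov 22: Thu, Dec 22: Sat.
Friday occurs in June — 1 month.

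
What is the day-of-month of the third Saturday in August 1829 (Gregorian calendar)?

15

August 1, 1829 is a Saturday, so the first Saturday is the 1st.
The third Saturday is 1 + 14 = 15.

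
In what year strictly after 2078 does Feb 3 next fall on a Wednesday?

2083

From one year to the next, a fixed date's weekday advances by 1, or by 2 when a Feb 29 lies between the two dates.
2078: February 3 is Thursday.
2079: Friday (+1)
2080: Saturday (+1)
2081: Monday (+2)
2082: Tuesday (+1)
2083: Wednesday (+1)
Feb 3 falls on a Wednesday in 2083.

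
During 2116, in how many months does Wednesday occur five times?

5

A month of length L has five Wednesdays iff its first Wednesday is on day ≤ L−28 (so day 1–3 in a 31-day month, 1–2 in a 30-day month, day 1 in a leap February).
Checking each month of 2116: Jan starts Wed (31d) ✓; Feb starts Sat (29d); Mar starts Sun (31d); Apr starts Wed (30d) ✓; May starts Fri (31d); Jun starts Mon (30d); Jul starts Wed (31d) ✓; Aug starts Sat (31d); Sep starts Tue (30d) ✓; Oct starts Thu (31d); Nov starts Sun (30d); Dec starts Tue (31d) ✓.
Five-Wednesday months: January, April, July, September, December → 5.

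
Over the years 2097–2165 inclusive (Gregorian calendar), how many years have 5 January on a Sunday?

9

Track 5 January's weekday year by year (advancing +1, or +2 across a Feb 29):
  2097: Sat  2098: Sun (+1) ✓  2099: Mon (+1)  2100: Tue (+1)  2101: Wed (+1)
  2102: Thu (+1)  2103: Fri (+1)  2104: Sat (+1)  2105: Mon (+2)  2106: Tue (+1)
  2107: Wed (+1)  2108: Thu (+1)  2109: Sat (+2)  2110: Sun (+1) ✓  … (41 more years) …
  2152: Wed (+1)  2153: Fri (+2)  2154: Sat (+1)  2155: Sun (+1) ✓  2156: Mon (+1)
  2157: Wed (+2)  2158: Thu (+1)  2159: Fri (+1)  2160: Sat (+1)  2161: Mon (+2)
  2162: Tue (+1)  2163: Wed (+1)  2164: Thu (+1)  2165: Sat (+2)
Sunday years: 2098, 2110, 2116, 2121, 2127, 2138, 2144, 2149, 2155 — 9 in total.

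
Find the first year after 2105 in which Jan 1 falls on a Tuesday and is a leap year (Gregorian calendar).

Jan 1 advances by 2 weekdays after a leap year and by 1 after a common year.
2105: Jan 1 is Thursday.
2106: Friday
2107: Saturday
2108: Sunday (leap)
2109: Tuesday
2110: Wednesday
2111: Thursday
2112: Friday (leap)
2113: Sunday
2114: Monday
2115: Tuesday
2116: Wednesday (leap)
2117: Friday
2118: Saturday
2119: Sunday
2120: Monday (leap)
2121: Wednesday
2122: Thursday
2123: Friday
2124: Saturday (leap)
2125: Monday
2126: Tuesday
2127: Wednesday
2128: Thursday (leap)
2129: Saturday
2130: Sunday
2131: Monday
2132: Tuesday (leap)
2132 begins on a Tuesday and is a leap year.

2132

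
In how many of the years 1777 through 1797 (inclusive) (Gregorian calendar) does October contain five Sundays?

October has 31 days; it has five Sundays when Sunday falls among the first (month-length − 28) days — i.e. when October 1 is one of Sunday/Saturday/Friday.
October 1 by year: 1777:Wed 1778:Thu 1779:Fri✓ 1780:Sun✓ 1781:Mon 1782:Tue 1783:Wed 1784:Fri✓ 1785:Sat✓ 1786:Sun✓ 1787:Mon 1788:Wed 1789:Thu 1790:Fri✓ 1791:Sat✓ 1792:Mon 1793:Tue 1794:Wed 1795:Thu 1796:Sat✓ 1797:Sun✓
Years with five Sundays: 1779, 1780, 1784, 1785, 1786, 1790, 1791, 1796, 1797 → 9.

9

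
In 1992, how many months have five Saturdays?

A month of length L has five Saturdays iff its first Saturday is on day ≤ L−28 (so day 1–3 in a 31-day month, 1–2 in a 30-day month, day 1 in a leap February).
Checking each month of 1992: Jan starts Wed (31d); Feb starts Sat (29d) ✓; Mar starts Sun (31d); Apr starts Wed (30d); May starts Fri (31d) ✓; Jun starts Mon (30d); Jul starts Wed (31d); Aug starts Sat (31d) ✓; Sep starts Tue (30d); Oct starts Thu (31d) ✓; Nov starts Sun (30d); Dec starts Tue (31d).
Five-Saturday months: February, May, August, October → 4.

4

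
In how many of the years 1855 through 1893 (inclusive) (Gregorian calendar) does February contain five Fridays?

2

February has 28 days (29 in leap years); it has five Fridays when Friday falls among the first (month-length − 28) days — i.e. when February 1 is Friday in a leap year (never in a common year).
February 1 by year: 1855:Thu 1856:Fri✓ 1857:Sun 1858:Mon 1859:Tue 1860:Wed 1861:Fri 1862:Sat 1863:Sun 1864:Mon 1865:Wed 1866:Thu 1867:Fri 1868:Sat 1869:Mon …(9 more)… 1879:Sat 1880:Sun 1881:Tue 1882:Wed 1883:Thu 1884:Fri✓ 1885:Sun 1886:Mon 1887:Tue 1888:Wed 1889:Fri 1890:Sat 1891:Sun 1892:Mon 1893:Wed
Years with five Fridays: 1856, 1884 → 2.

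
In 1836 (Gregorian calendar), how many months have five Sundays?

A month of length L has five Sundays iff its first Sunday is on day ≤ L−28 (so day 1–3 in a 31-day month, 1–2 in a 30-day month, day 1 in a leap February).
Checking each month of 1836: Jan starts Fri (31d) ✓; Feb starts Mon (29d); Mar starts Tue (31d); Apr starts Fri (30d); May starts Sun (31d) ✓; Jun starts Wed (30d); Jul starts Fri (31d) ✓; Aug starts Mon (31d); Sep starts Thu (30d); Oct starts Sat (31d) ✓; Nov starts Tue (30d); Dec starts Thu (31d).
Five-Sunday months: January, May, July, October → 4.

4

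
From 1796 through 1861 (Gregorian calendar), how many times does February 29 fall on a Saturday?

Leap years in 1796–1861: 16 of them.
Feb 29 weekday advances by 5 (mod 7) from one leap year to the next four years later (or differs when a century non-leap intervenes).
Leap-day weekdays: 1796:Mon 1804:Wed 1808:Mon 1812:Sat✓ 1816:Thu 1820:Tue 1824:Sun 1828:Fri 1832:Wed 1836:Mon 1840:Sat✓ 1844:Thu 1848:Tue 1852:Sun 1856:Fri 1860:Wed
Saturday: 1812, 1840 → 2.

2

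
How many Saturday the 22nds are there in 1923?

2

Check the 22nd of each month of 1923: Jan 22: Mon, Feb 22: Thu, Mar 22: Thu, Apr 22: Sun, May 22: Tue, Jun 22: Fri, Jul 22: Sun, Aug 22: Wed, Sep 22: Sat, Oct 22: Mon, Nov 22: Thu, Dec 22: Sat.
Saturday occurs in September, December — 2 months.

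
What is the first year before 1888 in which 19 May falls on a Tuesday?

1885

From one year to the next, a fixed date's weekday advances by 1, or by 2 when a Feb 29 lies between the two dates.
1888: May 19 is Saturday.
1887: Thursday (−2)
1886: Wednesday (−1)
1885: Tuesday (−1)
19 May falls on a Tuesday in 1885.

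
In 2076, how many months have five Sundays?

4

A month of length L has five Sundays iff its first Sunday is on day ≤ L−28 (so day 1–3 in a 31-day month, 1–2 in a 30-day month, day 1 in a leap February).
Checking each month of 2076: Jan starts Wed (31d); Feb starts Sat (29d); Mar starts Sun (31d) ✓; Apr starts Wed (30d); May starts Fri (31d) ✓; Jun starts Mon (30d); Jul starts Wed (31d); Aug starts Sat (31d) ✓; Sep starts Tue (30d); Oct starts Thu (31d); Nov starts Sun (30d) ✓; Dec starts Tue (31d).
Five-Sunday months: March, May, August, November → 4.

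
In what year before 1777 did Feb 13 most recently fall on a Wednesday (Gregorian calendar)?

From one year to the next, a fixed date's weekday advances by 1, or by 2 when a Feb 29 lies between the two dates.
1777: February 13 is Thursday.
1776: Tuesday (−2)
1775: Monday (−1)
1774: Sunday (−1)
1773: Saturday (−1)
1772: Thursday (−2)
1771: Wednesday (−1)
Feb 13 falls on a Wednesday in 1771.

1771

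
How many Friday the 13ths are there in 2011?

1

Check the 13th of each month of 2011: Jan 13: Thu, Feb 13: Sun, Mar 13: Sun, Apr 13: Wed, May 13: Fri, Jun 13: Mon, Jul 13: Wed, Aug 13: Sat, Sep 13: Tue, Oct 13: Thu, Nov 13: Sun, Dec 13: Tue.
Friday occurs in May — 1 month.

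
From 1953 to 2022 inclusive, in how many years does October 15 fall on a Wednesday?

Track October 15's weekday year by year (advancing +1, or +2 across a Feb 29):
  1953: Thu  1954: Fri (+1)  1955: Sat (+1)  1956: Mon (+2)  1957: Tue (+1)
  1958: Wed (+1) ✓  1959: Thu (+1)  1960: Sat (+2)  1961: Sun (+1)  1962: Mon (+1)
  1963: Tue (+1)  1964: Thu (+2)  1965: Fri (+1)  1966: Sat (+1)  … (42 more years) …
  2009: Thu (+1)  2010: Fri (+1)  2011: Sat (+1)  2012: Mon (+2)  2013: Tue (+1)
  2014: Wed (+1) ✓  2015: Thu (+1)  2016: Sat (+2)  2017: Sun (+1)  2018: Mon (+1)
  2019: Tue (+1)  2020: Thu (+2)  2021: Fri (+1)  2022: Sat (+1)
Wednesday years: 1958, 1969, 1975, 1980, 1986, 1997, 2003, 2008, 2014 — 9 in total.

9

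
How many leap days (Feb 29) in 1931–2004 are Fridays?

Leap years in 1931–2004: 19 of them.
Feb 29 weekday advances by 5 (mod 7) from one leap year to the next four years later (or differs when a century non-leap intervenes).
Leap-day weekdays: 1932:Mon 1936:Sat 1940:Thu 1944:Tue 1948:Sun 1952:Fri✓ 1956:Wed 1960:Mon 1964:Sat 1968:Thu 1972:Tue 1976:Sun 1980:Fri✓ 1984:Wed 1988:Mon 1992:Sat 1996:Thu 2000:Tue 2004:Sun
Friday: 1952, 1980 → 2.

2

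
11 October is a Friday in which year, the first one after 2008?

From one year to the next, a fixed date's weekday advances by 1, or by 2 when a Feb 29 lies between the two dates.
2008: October 11 is Saturday.
2009: Sunday (+1)
2010: Monday (+1)
2011: Tuesday (+1)
2012: Thursday (+2)
2013: Friday (+1)
11 October falls on a Friday in 2013.

2013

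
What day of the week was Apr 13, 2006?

January 1, 2006 is a Sunday.
April 13 is day 103 of the year, i.e. 102 days after Jan 1.
102 mod 7 = 4, so advance 4 weekdays from Sunday: Thursday.

Thursday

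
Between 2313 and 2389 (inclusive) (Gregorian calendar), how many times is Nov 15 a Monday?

Track Nov 15's weekday year by year (advancing +1, or +2 across a Feb 29):
  2313: Sat  2314: Sun (+1)  2315: Mon (+1) ✓  2316: Wed (+2)  2317: Thu (+1)
  2318: Fri (+1)  2319: Sat (+1)  2320: Mon (+2) ✓  2321: Tue (+1)  2322: Wed (+1)
  2323: Thu (+1)  2324: Sat (+2)  2325: Sun (+1)  2326: Mon (+1) ✓  … (49 more years) …
  2376: Mon (+2) ✓  2377: Tue (+1)  2378: Wed (+1)  2379: Thu (+1)  2380: Sat (+2)
  2381: Sun (+1)  2382: Mon (+1) ✓  2383: Tue (+1)  2384: Thu (+2)  2385: Fri (+1)
  2386: Sat (+1)  2387: Sun (+1)  2388: Tue (+2)  2389: Wed (+1)
Monday years: 2315, 2320, 2326, 2337, 2343, 2348, 2354, 2365, 2371, 2376, 2382 — 11 in total.

11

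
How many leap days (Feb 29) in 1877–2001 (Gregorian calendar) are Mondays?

5

Leap years in 1877–2001: 30 of them.
Feb 29 weekday advances by 5 (mod 7) from one leap year to the next four years later (or differs when a century non-leap intervenes).
Leap-day weekdays: 1880:Sun 1884:Fri 1888:Wed 1892:Mon✓ 1896:Sat 1904:Mon✓ 1908:Sat 1912:Thu 1916:Tue 1920:Sun 1924:Fri 1928:Wed 1932:Mon✓ …(4 more)… 1952:Fri 1956:Wed 1960:Mon✓ 1964:Sat 1968:Thu 1972:Tue 1976:Sun 1980:Fri 1984:Wed 1988:Mon✓ 1992:Sat 1996:Thu 2000:Tue
Monday: 1892, 1904, 1932, 1960, 1988 → 5.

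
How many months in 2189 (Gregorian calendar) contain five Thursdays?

5

A month of length L has five Thursdays iff its first Thursday is on day ≤ L−28 (so day 1–3 in a 31-day month, 1–2 in a 30-day month, day 1 in a leap February).
Checking each month of 2189: Jan starts Thu (31d) ✓; Feb starts Sun (28d); Mar starts Sun (31d); Apr starts Wed (30d) ✓; May starts Fri (31d); Jun starts Mon (30d); Jul starts Wed (31d) ✓; Aug starts Sat (31d); Sep starts Tue (30d); Oct starts Thu (31d) ✓; Nov starts Sun (30d); Dec starts Tue (31d) ✓.
Five-Thursday months: January, April, July, October, December → 5.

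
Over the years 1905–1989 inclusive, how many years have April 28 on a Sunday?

12

Track April 28's weekday year by year (advancing +1, or +2 across a Feb 29):
  1905: Fri  1906: Sat (+1)  1907: Sun (+1) ✓  1908: Tue (+2)  1909: Wed (+1)
  1910: Thu (+1)  1911: Fri (+1)  1912: Sun (+2) ✓  1913: Mon (+1)  1914: Tue (+1)
  1915: Wed (+1)  1916: Fri (+2)  1917: Sat (+1)  1918: Sun (+1) ✓  … (57 more years) …
  1976: Wed (+2)  1977: Thu (+1)  1978: Fri (+1)  1979: Sat (+1)  1980: Mon (+2)
  1981: Tue (+1)  1982: Wed (+1)  1983: Thu (+1)  1984: Sat (+2)  1985: Sun (+1) ✓
  1986: Mon (+1)  1987: Tue (+1)  1988: Thu (+2)  1989: Fri (+1)
Sunday years: 1907, 1912, 1918, 1929, 1935, 1940, 1946, 1957, 1963, 1968, 1974, 1985 — 12 in total.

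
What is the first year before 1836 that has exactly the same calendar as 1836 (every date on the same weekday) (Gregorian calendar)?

Two years share a calendar iff Jan 1 falls on the same weekday and both are leap or both are common. 1836: Jan 1 is Friday, leap year.
1835: Jan 1 Thursday, common
1834: Jan 1 Wednesday, common
1833: Jan 1 Tuesday, common
1832: Jan 1 Sunday, leap
1831: Jan 1 Saturday, common
1830: Jan 1 Friday, common
1829: Jan 1 Thursday, common
1828: Jan 1 Tuesday, leap
1827: Jan 1 Monday, common
1826: Jan 1 Sunday, common
1825: Jan 1 Saturday, common
1824: Jan 1 Thursday, leap
1823: Jan 1 Wednesday, common
1822: Jan 1 Tuesday, common
1821: Jan 1 Monday, common
1820: Jan 1 Saturday, leap
1819: Jan 1 Friday, common
1818: Jan 1 Thursday, common
1817: Jan 1 Wednesday, common
1816: Jan 1 Monday, leap
1815: Jan 1 Sunday, common
1814: Jan 1 Saturday, common
1813: Jan 1 Friday, common
1812: Jan 1 Wednesday, leap
1811: Jan 1 Tuesday, common
1810: Jan 1 Monday, common
1809: Jan 1 Sunday, common
1808: Jan 1 Friday, leap
1808 matches on both conditions.

1808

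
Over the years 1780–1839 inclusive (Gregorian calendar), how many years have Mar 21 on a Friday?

9

Track Mar 21's weekday year by year (advancing +1, or +2 across a Feb 29):
  1780: Tue  1781: Wed (+1)  1782: Thu (+1)  1783: Fri (+1) ✓  1784: Sun (+2)
  1785: Mon (+1)  1786: Tue (+1)  1787: Wed (+1)  1788: Fri (+2) ✓  1789: Sat (+1)
  1790: Sun (+1)  1791: Mon (+1)  1792: Wed (+2)  1793: Thu (+1)  … (32 more years) …
  1826: Tue (+1)  1827: Wed (+1)  1828: Fri (+2) ✓  1829: Sat (+1)  1830: Sun (+1)
  1831: Mon (+1)  1832: Wed (+2)  1833: Thu (+1)  1834: Fri (+1) ✓  1835: Sat (+1)
  1836: Mon (+2)  1837: Tue (+1)  1838: Wed (+1)  1839: Thu (+1)
Friday years: 1783, 1788, 1794, 1800, 1806, 1817, 1823, 1828, 1834 — 9 in total.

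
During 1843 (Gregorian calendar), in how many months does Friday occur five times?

4

A month of length L has five Fridays iff its first Friday is on day ≤ L−28 (so day 1–3 in a 31-day month, 1–2 in a 30-day month, day 1 in a leap February).
Checking each month of 1843: Jan starts Sun (31d); Feb starts Wed (28d); Mar starts Wed (31d) ✓; Apr starts Sat (30d); May starts Mon (31d); Jun starts Thu (30d) ✓; Jul starts Sat (31d); Aug starts Tue (31d); Sep starts Fri (30d) ✓; Oct starts Sun (31d); Nov starts Wed (30d); Dec starts Fri (31d) ✓.
Five-Friday months: March, June, September, December → 4.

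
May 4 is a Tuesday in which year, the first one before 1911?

From one year to the next, a fixed date's weekday advances by 1, or by 2 when a Feb 29 lies between the two dates.
1911: May 4 is Thursday.
1910: Wednesday (−1)
1909: Tuesday (−1)
May 4 falls on a Tuesday in 1909.

1909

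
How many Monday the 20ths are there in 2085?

1

Check the 20th of each month of 2085: Jan 20: Sat, Feb 20: Tue, Mar 20: Tue, Apr 20: Fri, May 20: Sun, Jun 20: Wed, Jul 20: Fri, Aug 20: Mon, Sep 20: Thu, Oct 20: Sat, Nov 20: Tue, Dec 20: Thu.
Monday occurs in August — 1 month.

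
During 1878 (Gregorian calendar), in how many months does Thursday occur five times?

A month of length L has five Thursdays iff its first Thursday is on day ≤ L−28 (so day 1–3 in a 31-day month, 1–2 in a 30-day month, day 1 in a leap February).
Checking each month of 1878: Jan starts Tue (31d) ✓; Feb starts Fri (28d); Mar starts Fri (31d); Apr starts Mon (30d); May starts Wed (31d) ✓; Jun starts Sat (30d); Jul starts Mon (31d); Aug starts Thu (31d) ✓; Sep starts Sun (30d); Oct starts Tue (31d) ✓; Nov starts Fri (30d); Dec starts Sun (31d).
Five-Thursday months: January, May, August, October → 4.

4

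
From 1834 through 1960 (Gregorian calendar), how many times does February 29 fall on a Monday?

6

Leap years in 1834–1960: 31 of them.
Feb 29 weekday advances by 5 (mod 7) from one leap year to the next four years later (or differs when a century non-leap intervenes).
Leap-day weekdays: 1836:Mon✓ 1840:Sat 1844:Thu 1848:Tue 1852:Sun 1856:Fri 1860:Wed 1864:Mon✓ 1868:Sat 1872:Thu 1876:Tue 1880:Sun 1884:Fri …(5 more)… 1912:Thu 1916:Tue 1920:Sun 1924:Fri 1928:Wed 1932:Mon✓ 1936:Sat 1940:Thu 1944:Tue 1948:Sun 1952:Fri 1956:Wed 1960:Mon✓
Monday: 1836, 1864, 1892, 1904, 1932, 1960 → 6.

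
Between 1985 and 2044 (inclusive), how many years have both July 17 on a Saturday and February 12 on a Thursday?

Check each year's weekday for July 17 and February 12:
  1985: Wed/Tue  1986: Thu/Wed  1987: Fri/Thu  1988: Sun/Fri  1989: Mon/Sun  1990: Tue/Mon  1991: Wed/Tue  1992: Fri/Wed  1993: Sat/Fri  1994: Sun/Sat  1995: Mon/Sun  1996: Wed/Mon  1997: Thu/Wed  1998: Fri/Thu  …(32 more)…  2031: Thu/Wed  2032: Sat/Thu ✓  2033: Sun/Sat  2034: Mon/Sun  2035: Tue/Mon  2036: Thu/Tue  2037: Fri/Thu  2038: Sat/Fri  2039: Sun/Sat  2040: Tue/Sun  2041: Wed/Tue  2042: Thu/Wed  2043: Fri/Thu  2044: Sun/Fri
Both conditions hold in: 2004, 2032 — 2.

2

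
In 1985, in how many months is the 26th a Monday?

Check the 26th of each month of 1985: Jan 26: Sat, Feb 26: Tue, Mar 26: Tue, Apr 26: Fri, May 26: Sun, Jun 26: Wed, Jul 26: Fri, Aug 26: Mon, Sep 26: Thu, Oct 26: Sat, Nov 26: Tue, Dec 26: Thu.
Monday occurs in August — 1 month.

1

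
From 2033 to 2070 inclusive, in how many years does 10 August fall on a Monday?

Track 10 August's weekday year by year (advancing +1, or +2 across a Feb 29):
  2033: Wed  2034: Thu (+1)  2035: Fri (+1)  2036: Sun (+2)  2037: Mon (+1) ✓
  2038: Tue (+1)  2039: Wed (+1)  2040: Fri (+2)  2041: Sat (+1)  2042: Sun (+1)
  2043: Mon (+1) ✓  2044: Wed (+2)  2045: Thu (+1)  2046: Fri (+1)  … (10 more years) …
  2057: Fri (+1)  2058: Sat (+1)  2059: Sun (+1)  2060: Tue (+2)  2061: Wed (+1)
  2062: Thu (+1)  2063: Fri (+1)  2064: Sun (+2)  2065: Mon (+1) ✓  2066: Tue (+1)
  2067: Wed (+1)  2068: Fri (+2)  2069: Sat (+1)  2070: Sun (+1)
Monday years: 2037, 2043, 2048, 2054, 2065 — 5 in total.

5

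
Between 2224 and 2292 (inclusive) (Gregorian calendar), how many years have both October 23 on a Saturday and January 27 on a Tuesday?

Check each year's weekday for October 23 and January 27:
  2224: Sat/Tue ✓  2225: Sun/Thu  2226: Mon/Fri  2227: Tue/Sat  2228: Thu/Sun  2229: Fri/Tue  2230: Sat/Wed  2231: Sun/Thu  2232: Tue/Fri  2233: Wed/Sun  2234: Thu/Mon  2235: Fri/Tue  2236: Sun/Wed  2237: Mon/Fri  …(41 more)…  2279: Thu/Mon  2280: Sat/Tue ✓  2281: Sun/Thu  2282: Mon/Fri  2283: Tue/Sat  2284: Thu/Sun  2285: Fri/Tue  2286: Sat/Wed  2287: Sun/Thu  2288: Tue/Fri  2289: Wed/Sun  2290: Thu/Mon  2291: Fri/Tue  2292: Sun/Wed
Both conditions hold in: 2224, 2252, 2280 — 3.

3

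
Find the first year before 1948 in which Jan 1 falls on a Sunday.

Jan 1 advances by 2 weekdays after a leap year and by 1 after a common year.
1948: Jan 1 is Thursday (leap).
1947: Wednesday
1946: Tuesday
1945: Monday
1944: Saturday (leap)
1943: Friday
1942: Thursday
1941: Wednesday
1940: Monday (leap)
1939: Sunday
1939 begins on a Sunday

1939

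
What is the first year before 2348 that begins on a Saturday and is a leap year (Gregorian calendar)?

2344

Jan 1 advances by 2 weekdays after a leap year and by 1 after a common year.
2348: Jan 1 is Thursday (leap).
2347: Wednesday
2346: Tuesday
2345: Monday
2344: Saturday (leap)
2344 begins on a Saturday and is a leap year.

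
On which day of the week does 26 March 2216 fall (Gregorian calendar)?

January 1, 2216 is a Monday.
March 26 is day 86 of the year, i.e. 85 days after Jan 1.
85 mod 7 = 1, so advance 1 weekday from Monday: Tuesday.

Tuesday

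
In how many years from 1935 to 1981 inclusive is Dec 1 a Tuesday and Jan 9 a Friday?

5

Check each year's weekday for Dec 1 and Jan 9:
  1935: Sun/Wed  1936: Tue/Thu  1937: Wed/Sat  1938: Thu/Sun  1939: Fri/Mon  1940: Sun/Tue  1941: Mon/Thu  1942: Tue/Fri ✓  1943: Wed/Sat  1944: Fri/Sun  1945: Sat/Tue  1946: Sun/Wed  1947: Mon/Thu  1948: Wed/Fri  …(19 more)…  1968: Sun/Tue  1969: Mon/Thu  1970: Tue/Fri ✓  1971: Wed/Sat  1972: Fri/Sun  1973: Sat/Tue  1974: Sun/Wed  1975: Mon/Thu  1976: Wed/Fri  1977: Thu/Sun  1978: Fri/Mon  1979: Sat/Tue  1980: Mon/Wed  1981: Tue/Fri ✓
Both conditions hold in: 1942, 1953, 1959, 1970, 1981 — 5.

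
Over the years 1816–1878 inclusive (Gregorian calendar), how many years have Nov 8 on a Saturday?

Track Nov 8's weekday year by year (advancing +1, or +2 across a Feb 29):
  1816: Fri  1817: Sat (+1) ✓  1818: Sun (+1)  1819: Mon (+1)  1820: Wed (+2)
  1821: Thu (+1)  1822: Fri (+1)  1823: Sat (+1) ✓  1824: Mon (+2)  1825: Tue (+1)
  1826: Wed (+1)  1827: Thu (+1)  1828: Sat (+2) ✓  1829: Sun (+1)  … (35 more years) …
  1865: Wed (+1)  1866: Thu (+1)  1867: Fri (+1)  1868: Sun (+2)  1869: Mon (+1)
  1870: Tue (+1)  1871: Wed (+1)  1872: Fri (+2)  1873: Sat (+1) ✓  1874: Sun (+1)
  1875: Mon (+1)  1876: Wed (+2)  1877: Thu (+1)  1878: Fri (+1)
Saturday years: 1817, 1823, 1828, 1834, 1845, 1851, 1856, 1862, 1873 — 9 in total.

9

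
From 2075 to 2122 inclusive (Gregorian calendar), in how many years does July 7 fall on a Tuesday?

Track July 7's weekday year by year (advancing +1, or +2 across a Feb 29):
  2075: Sun  2076: Tue (+2) ✓  2077: Wed (+1)  2078: Thu (+1)  2079: Fri (+1)
  2080: Sun (+2)  2081: Mon (+1)  2082: Tue (+1) ✓  2083: Wed (+1)  2084: Fri (+2)
  2085: Sat (+1)  2086: Sun (+1)  2087: Mon (+1)  2088: Wed (+2)  … (20 more years) …
  2109: Sun (+1)  2110: Mon (+1)  2111: Tue (+1) ✓  2112: Thu (+2)  2113: Fri (+1)
  2114: Sat (+1)  2115: Sun (+1)  2116: Tue (+2) ✓  2117: Wed (+1)  2118: Thu (+1)
  2119: Fri (+1)  2120: Sun (+2)  2121: Mon (+1)  2122: Tue (+1) ✓
Tuesday years: 2076, 2082, 2093, 2099, 2105, 2111, 2116, 2122 — 8 in total.

8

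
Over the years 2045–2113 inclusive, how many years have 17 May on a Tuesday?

10

Track 17 May's weekday year by year (advancing +1, or +2 across a Feb 29):
  2045: Wed  2046: Thu (+1)  2047: Fri (+1)  2048: Sun (+2)  2049: Mon (+1)
  2050: Tue (+1) ✓  2051: Wed (+1)  2052: Fri (+2)  2053: Sat (+1)  2054: Sun (+1)
  2055: Mon (+1)  2056: Wed (+2)  2057: Thu (+1)  2058: Fri (+1)  … (41 more years) …
  2100: Mon (+1)  2101: Tue (+1) ✓  2102: Wed (+1)  2103: Thu (+1)  2104: Sat (+2)
  2105: Sun (+1)  2106: Mon (+1)  2107: Tue (+1) ✓  2108: Thu (+2)  2109: Fri (+1)
  2110: Sat (+1)  2111: Sun (+1)  2112: Tue (+2) ✓  2113: Wed (+1)
Tuesday years: 2050, 2061, 2067, 2072, 2078, 2089, 2095, 2101, 2107, 2112 — 10 in total.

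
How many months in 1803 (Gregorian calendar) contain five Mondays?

A month of length L has five Mondays iff its first Monday is on day ≤ L−28 (so day 1–3 in a 31-day month, 1–2 in a 30-day month, day 1 in a leap February).
Checking each month of 1803: Jan starts Sat (31d) ✓; Feb starts Tue (28d); Mar starts Tue (31d); Apr starts Fri (30d); May starts Sun (31d) ✓; Jun starts Wed (30d); Jul starts Fri (31d); Aug starts Mon (31d) ✓; Sep starts Thu (30d); Oct starts Sat (31d) ✓; Nov starts Tue (30d); Dec starts Thu (31d).
Five-Monday months: January, May, August, October → 4.

4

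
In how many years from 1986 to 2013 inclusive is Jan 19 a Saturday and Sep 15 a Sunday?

Check each year's weekday for Jan 19 and Sep 15:
  1986: Sun/Mon  1987: Mon/Tue  1988: Tue/Thu  1989: Thu/Fri  1990: Fri/Sat  1991: Sat/Sun ✓  1992: Sun/Tue  1993: Tue/Wed  1994: Wed/Thu  1995: Thu/Fri  1996: Fri/Sun  1997: Sun/Mon  1998: Mon/Tue  1999: Tue/Wed  2000: Wed/Fri  2001: Fri/Sat  2002: Sat/Sun ✓  2003: Sun/Mon  2004: Mon/Wed  2005: Wed/Thu  2006: Thu/Fri  2007: Fri/Sat  2008: Sat/Mon  2009: Mon/Tue  2010: Tue/Wed  2011: Wed/Thu  2012: Thu/Sat  2013: Sat/Sun ✓
Both conditions hold in: 1991, 2002, 2013 — 3.

3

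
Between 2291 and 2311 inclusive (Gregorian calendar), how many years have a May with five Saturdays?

7

May has 31 days; it has five Saturdays when Saturday falls among the first (month-length − 28) days — i.e. when May 1 is one of Saturday/Friday/Thursday.
May 1 by year: 2291:Fri✓ 2292:Sun 2293:Mon 2294:Tue 2295:Wed 2296:Fri✓ 2297:Sat✓ 2298:Sun 2299:Mon 2300:Tue 2301:Wed 2302:Thu✓ 2303:Fri✓ 2304:Sun 2305:Mon 2306:Tue 2307:Wed 2308:Fri✓ 2309:Sat✓ 2310:Sun 2311:Mon
Years with five Saturdays: 2291, 2296, 2297, 2302, 2303, 2308, 2309 → 7.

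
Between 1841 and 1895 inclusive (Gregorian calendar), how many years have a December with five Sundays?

24

December has 31 days; it has five Sundays when Sunday falls among the first (month-length − 28) days — i.e. when December 1 is one of Sunday/Saturday/Friday.
December 1 by year: 1841:Wed 1842:Thu 1843:Fri✓ 1844:Sun✓ 1845:Mon 1846:Tue 1847:Wed 1848:Fri✓ 1849:Sat✓ 1850:Sun✓ 1851:Mon 1852:Wed 1853:Thu 1854:Fri✓ 1855:Sat✓ …(25 more)… 1881:Thu 1882:Fri✓ 1883:Sat✓ 1884:Mon 1885:Tue 1886:Wed 1887:Thu 1888:Sat✓ 1889:Sun✓ 1890:Mon 1891:Tue 1892:Thu 1893:Fri✓ 1894:Sat✓ 1895:Sun✓
Years with five Sundays: 1843, 1844, 1848, 1849, 1850, 1854, 1855, 1860, 1861, 1865, 1866, 1867, 1871, 1872, 1876, 1877, 1878, 1882, 1883, 1888, 1889, 1893, 1894, 1895 → 24.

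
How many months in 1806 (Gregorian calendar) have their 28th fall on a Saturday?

1

Check the 28th of each month of 1806: Jan 28: Tue, Feb 28: Fri, Mar 28: Fri, Apr 28: Mon, May 28: Wed, Jun 28: Sat, Jul 28: Mon, Aug 28: Thu, Sep 28: Sun, Oct 28: Tue, Nov 28: Fri, Dec 28: Sun.
Saturday occurs in June — 1 month.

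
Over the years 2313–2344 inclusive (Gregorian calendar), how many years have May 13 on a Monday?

4

Track May 13's weekday year by year (advancing +1, or +2 across a Feb 29):
  2313: Tue  2314: Wed (+1)  2315: Thu (+1)  2316: Sat (+2)  2317: Sun (+1)
  2318: Mon (+1) ✓  2319: Tue (+1)  2320: Thu (+2)  2321: Fri (+1)  2322: Sat (+1)
  2323: Sun (+1)  2324: Tue (+2)  2325: Wed (+1)  2326: Thu (+1)  … (4 more years) …
  2331: Wed (+1)  2332: Fri (+2)  2333: Sat (+1)  2334: Sun (+1)  2335: Mon (+1) ✓
  2336: Wed (+2)  2337: Thu (+1)  2338: Fri (+1)  2339: Sat (+1)  2340: Mon (+2) ✓
  2341: Tue (+1)  2342: Wed (+1)  2343: Thu (+1)  2344: Sat (+2)
Monday years: 2318, 2329, 2335, 2340 — 4 in total.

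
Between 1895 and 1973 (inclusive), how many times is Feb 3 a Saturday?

Track Feb 3's weekday year by year (advancing +1, or +2 across a Feb 29):
  1895: Sun  1896: Mon (+1)  1897: Wed (+2)  1898: Thu (+1)  1899: Fri (+1)
  1900: Sat (+1) ✓  1901: Sun (+1)  1902: Mon (+1)  1903: Tue (+1)  1904: Wed (+1)
  1905: Fri (+2)  1906: Sat (+1) ✓  1907: Sun (+1)  1908: Mon (+1)  … (51 more years) …
  1960: Wed (+1)  1961: Fri (+2)  1962: Sat (+1) ✓  1963: Sun (+1)  1964: Mon (+1)
  1965: Wed (+2)  1966: Thu (+1)  1967: Fri (+1)  1968: Sat (+1) ✓  1969: Mon (+2)
  1970: Tue (+1)  1971: Wed (+1)  1972: Thu (+1)  1973: Sat (+2) ✓
Saturday years: 1900, 1906, 1912, 1917, 1923, 1934, 1940, 1945, 1951, 1962, 1968, 1973 — 12 in total.

12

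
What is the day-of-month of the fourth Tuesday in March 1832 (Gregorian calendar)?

27

March 1, 1832 is a Thursday, so the first Tuesday is the 6th.
The fourth Tuesday is 6 + 21 = 27.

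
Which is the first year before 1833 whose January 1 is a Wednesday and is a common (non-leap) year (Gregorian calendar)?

1823

Jan 1 advances by 2 weekdays after a leap year and by 1 after a common year.
1833: Jan 1 is Tuesday.
1832: Sunday (leap)
1831: Saturday
1830: Friday
1829: Thursday
1828: Tuesday (leap)
1827: Monday
1826: Sunday
1825: Saturday
1824: Thursday (leap)
1823: Wednesday
1823 begins on a Wednesday and is a common year.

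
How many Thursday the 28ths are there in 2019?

Check the 28th of each month of 2019: Jan 28: Mon, Feb 28: Thu, Mar 28: Thu, Apr 28: Sun, May 28: Tue, Jun 28: Fri, Jul 28: Sun, Aug 28: Wed, Sep 28: Sat, Oct 28: Mon, Nov 28: Thu, Dec 28: Sat.
Thursday occurs in February, March, November — 3 months.

3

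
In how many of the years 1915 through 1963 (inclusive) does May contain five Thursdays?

May has 31 days; it has five Thursdays when Thursday falls among the first (month-length − 28) days — i.e. when May 1 is one of Thursday/Wednesday/Tuesday.
May 1 by year: 1915:Sat 1916:Mon 1917:Tue✓ 1918:Wed✓ 1919:Thu✓ 1920:Sat 1921:Sun 1922:Mon 1923:Tue✓ 1924:Thu✓ 1925:Fri 1926:Sat 1927:Sun 1928:Tue✓ 1929:Wed✓ …(19 more)… 1949:Sun 1950:Mon 1951:Tue✓ 1952:Thu✓ 1953:Fri 1954:Sat 1955:Sun 1956:Tue✓ 1957:Wed✓ 1958:Thu✓ 1959:Fri 1960:Sun 1961:Mon 1962:Tue✓ 1963:Wed✓
Years with five Thursdays: 1917, 1918, 1919, 1923, 1924, 1928, 1929, 1930, 1934, 1935, 1940, 1941, 1945, 1946, 1947, 1951, 1952, 1956, 1957, 1958, 1962, 1963 → 22.

22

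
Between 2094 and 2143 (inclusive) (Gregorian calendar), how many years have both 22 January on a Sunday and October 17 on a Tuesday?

5

Check each year's weekday for 22 January and October 17:
  2094: Fri/Sun  2095: Sat/Mon  2096: Sun/Wed  2097: Tue/Thu  2098: Wed/Fri  2099: Thu/Sat  2100: Fri/Sun  2101: Sat/Mon  2102: Sun/Tue ✓  2103: Mon/Wed  2104: Tue/Fri  2105: Thu/Sat  2106: Fri/Sun  2107: Sat/Mon  …(22 more)…  2130: Sun/Tue ✓  2131: Mon/Wed  2132: Tue/Fri  2133: Thu/Sat  2134: Fri/Sun  2135: Sat/Mon  2136: Sun/Wed  2137: Tue/Thu  2138: Wed/Fri  2139: Thu/Sat  2140: Fri/Mon  2141: Sun/Tue ✓  2142: Mon/Wed  2143: Tue/Thu
Both conditions hold in: 2102, 2113, 2119, 2130, 2141 — 5.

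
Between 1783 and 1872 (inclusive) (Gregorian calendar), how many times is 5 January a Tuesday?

Track 5 January's weekday year by year (advancing +1, or +2 across a Feb 29):
  1783: Sun  1784: Mon (+1)  1785: Wed (+2)  1786: Thu (+1)  1787: Fri (+1)
  1788: Sat (+1)  1789: Mon (+2)  1790: Tue (+1) ✓  1791: Wed (+1)  1792: Thu (+1)
  1793: Sat (+2)  1794: Sun (+1)  1795: Mon (+1)  1796: Tue (+1) ✓  … (62 more years) …
  1859: Wed (+1)  1860: Thu (+1)  1861: Sat (+2)  1862: Sun (+1)  1863: Mon (+1)
  1864: Tue (+1) ✓  1865: Thu (+2)  1866: Fri (+1)  1867: Sat (+1)  1868: Sun (+1)
  1869: Tue (+2) ✓  1870: Wed (+1)  1871: Thu (+1)  1872: Fri (+1)
Tuesday years: 1790, 1796, 1802, 1808, 1813, 1819, 1830, 1836, 1841, 1847, 1858, 1864, 1869 — 13 in total.

13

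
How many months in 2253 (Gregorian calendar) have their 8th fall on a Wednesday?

1

Check the 8th of each month of 2253: Jan 8: Sat, Feb 8: Tue, Mar 8: Tue, Apr 8: Fri, May 8: Sun, Jun 8: Wed, Jul 8: Fri, Aug 8: Mon, Sep 8: Thu, Oct 8: Sat, Nov 8: Tue, Dec 8: Thu.
Wednesday occurs in June — 1 month.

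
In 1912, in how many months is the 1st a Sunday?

Check the 1st of each month of 1912: Jan 1: Mon, Feb 1: Thu, Mar 1: Fri, Apr 1: Mon, May 1: Wed, Jun 1: Sat, Jul 1: Mon, Aug 1: Thu, Sep 1: Sun, Oct 1: Tue, Nov 1: Fri, Dec 1: Sun.
Sunday occurs in September, December — 2 months.

2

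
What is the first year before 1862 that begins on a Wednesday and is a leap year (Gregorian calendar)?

1840

Jan 1 advances by 2 weekdays after a leap year and by 1 after a common year.
1862: Jan 1 is Wednesday.
1861: Tuesday
1860: Sunday (leap)
1859: Saturday
1858: Friday
1857: Thursday
1856: Tuesday (leap)
1855: Monday
1854: Sunday
1853: Saturday
1852: Thursday (leap)
1851: Wednesday
1850: Tuesday
1849: Monday
1848: Saturday (leap)
1847: Friday
1846: Thursday
1845: Wednesday
1844: Monday (leap)
1843: Sunday
1842: Saturday
1841: Friday
1840: Wednesday (leap)
1840 begins on a Wednesday and is a leap year.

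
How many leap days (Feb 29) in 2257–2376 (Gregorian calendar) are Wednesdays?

4

Leap years in 2257–2376: 29 of them.
Feb 29 weekday advances by 5 (mod 7) from one leap year to the next four years later (or differs when a century non-leap intervenes).
Leap-day weekdays: 2260:Wed✓ 2264:Mon 2268:Sat 2272:Thu 2276:Tue 2280:Sun 2284:Fri 2288:Wed✓ 2292:Mon 2296:Sat 2304:Mon 2308:Sat 2312:Thu …(3 more)… 2328:Wed✓ 2332:Mon 2336:Sat 2340:Thu 2344:Tue 2348:Sun 2352:Fri 2356:Wed✓ 2360:Mon 2364:Sat 2368:Thu 2372:Tue 2376:Sun
Wednesday: 2260, 2288, 2328, 2356 → 4.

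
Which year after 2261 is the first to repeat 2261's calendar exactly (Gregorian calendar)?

2267

Two years share a calendar iff Jan 1 falls on the same weekday and both are leap or both are common. 2261: Jan 1 is Tuesday, common year.
2262: Jan 1 Wednesday, common
2263: Jan 1 Thursday, common
2264: Jan 1 Friday, leap
2265: Jan 1 Sunday, common
2266: Jan 1 Monday, common
2267: Jan 1 Tuesday, common
2267 matches on both conditions.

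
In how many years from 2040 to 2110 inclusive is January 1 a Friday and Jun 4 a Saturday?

2

Check each year's weekday for January 1 and Jun 4:
  2040: Sun/Mon  2041: Tue/Tue  2042: Wed/Wed  2043: Thu/Thu  2044: Fri/Sat ✓  2045: Sun/Sun  2046: Mon/Mon  2047: Tue/Tue  2048: Wed/Thu  2049: Fri/Fri  2050: Sat/Sat  2051: Sun/Sun  2052: Mon/Tue  2053: Wed/Wed  …(43 more)…  2097: Tue/Tue  2098: Wed/Wed  2099: Thu/Thu  2100: Fri/Fri  2101: Sat/Sat  2102: Sun/Sun  2103: Mon/Mon  2104: Tue/Wed  2105: Thu/Thu  2106: Fri/Fri  2107: Sat/Sat  2108: Sun/Mon  2109: Tue/Tue  2110: Wed/Wed
Both conditions hold in: 2044, 2072 — 2.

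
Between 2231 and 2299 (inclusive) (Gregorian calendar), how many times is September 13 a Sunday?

Track September 13's weekday year by year (advancing +1, or +2 across a Feb 29):
  2231: Tue  2232: Thu (+2)  2233: Fri (+1)  2234: Sat (+1)  2235: Sun (+1) ✓
  2236: Tue (+2)  2237: Wed (+1)  2238: Thu (+1)  2239: Fri (+1)  2240: Sun (+2) ✓
  2241: Mon (+1)  2242: Tue (+1)  2243: Wed (+1)  2244: Fri (+2)  … (41 more years) …
  2286: Mon (+1)  2287: Tue (+1)  2288: Thu (+2)  2289: Fri (+1)  2290: Sat (+1)
  2291: Sun (+1) ✓  2292: Tue (+2)  2293: Wed (+1)  2294: Thu (+1)  2295: Fri (+1)
  2296: Sun (+2) ✓  2297: Mon (+1)  2298: Tue (+1)  2299: Wed (+1)
Sunday years: 2235, 2240, 2246, 2257, 2263, 2268, 2274, 2285, 2291, 2296 — 10 in total.

10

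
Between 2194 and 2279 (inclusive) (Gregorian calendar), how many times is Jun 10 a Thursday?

Track Jun 10's weekday year by year (advancing +1, or +2 across a Feb 29):
  2194: Tue  2195: Wed (+1)  2196: Fri (+2)  2197: Sat (+1)  2198: Sun (+1)
  2199: Mon (+1)  2200: Tue (+1)  2201: Wed (+1)  2202: Thu (+1) ✓  2203: Fri (+1)
  2204: Sun (+2)  2205: Mon (+1)  2206: Tue (+1)  2207: Wed (+1)  … (58 more years) …
  2266: Sun (+1)  2267: Mon (+1)  2268: Wed (+2)  2269: Thu (+1) ✓  2270: Fri (+1)
  2271: Sat (+1)  2272: Mon (+2)  2273: Tue (+1)  2274: Wed (+1)  2275: Thu (+1) ✓
  2276: Sat (+2)  2277: Sun (+1)  2278: Mon (+1)  2279: Tue (+1)
Thursday years: 2202, 2213, 2219, 2224, 2230, 2241, 2247, 2252, 2258, 2269, 2275 — 11 in total.

11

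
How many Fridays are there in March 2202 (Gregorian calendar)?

March 2202 has 31 days and begins on Monday.
The first Friday is March 5.
Fridays fall on 5, 12, 19, 26 — that's 4.

4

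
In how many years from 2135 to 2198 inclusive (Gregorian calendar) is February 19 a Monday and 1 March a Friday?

Check each year's weekday for February 19 and 1 March:
  2135: Sat/Tue  2136: Sun/Thu  2137: Tue/Fri  2138: Wed/Sat  2139: Thu/Sun  2140: Fri/Tue  2141: Sun/Wed  2142: Mon/Thu  2143: Tue/Fri  2144: Wed/Sun  2145: Fri/Mon  2146: Sat/Tue  2147: Sun/Wed  2148: Mon/Fri ✓  …(36 more)…  2185: Sat/Tue  2186: Sun/Wed  2187: Mon/Thu  2188: Tue/Sat  2189: Thu/Sun  2190: Fri/Mon  2191: Sat/Tue  2192: Sun/Thu  2193: Tue/Fri  2194: Wed/Sat  2195: Thu/Sun  2196: Fri/Tue  2197: Sun/Wed  2198: Mon/Thu
Both conditions hold in: 2148, 2176 — 2.

2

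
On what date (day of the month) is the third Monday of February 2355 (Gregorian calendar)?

21

February 1, 2355 is a Tuesday, so the first Monday is the 7th.
The third Monday is 7 + 14 = 21.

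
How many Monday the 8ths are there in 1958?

Check the 8th of each month of 1958: Jan 8: Wed, Feb 8: Sat, Mar 8: Sat, Apr 8: Tue, May 8: Thu, Jun 8: Sun, Jul 8: Tue, Aug 8: Fri, Sep 8: Mon, Oct 8: Wed, Nov 8: Sat, Dec 8: Mon.
Monday occurs in September, December — 2 months.

2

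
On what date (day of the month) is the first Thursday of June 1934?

7

June 1, 1934 is a Friday, so the first Thursday is the 7th.
The first Thursday is 7 + 0 = 7.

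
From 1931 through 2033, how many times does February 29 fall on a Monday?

Leap years in 1931–2033: 26 of them.
Feb 29 weekday advances by 5 (mod 7) from one leap year to the next four years later (or differs when a century non-leap intervenes).
Leap-day weekdays: 1932:Mon✓ 1936:Sat 1940:Thu 1944:Tue 1948:Sun 1952:Fri 1956:Wed 1960:Mon✓ 1964:Sat 1968:Thu 1972:Tue 1976:Sun 1980:Fri 1984:Wed 1988:Mon✓ 1992:Sat 1996:Thu 2000:Tue 2004:Sun 2008:Fri 2012:Wed 2016:Mon✓ 2020:Sat 2024:Thu 2028:Tue 2032:Sun
Monday: 1932, 1960, 1988, 2016 → 4.

4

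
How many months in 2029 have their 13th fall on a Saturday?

2

Check the 13th of each month of 2029: Jan 13: Sat, Feb 13: Tue, Mar 13: Tue, Apr 13: Fri, May 13: Sun, Jun 13: Wed, Jul 13: Fri, Aug 13: Mon, Sep 13: Thu, Oct 13: Sat, Nov 13: Tue, Dec 13: Thu.
Saturday occurs in January, October — 2 months.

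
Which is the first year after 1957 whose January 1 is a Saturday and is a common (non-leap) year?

Jan 1 advances by 2 weekdays after a leap year and by 1 after a common year.
1957: Jan 1 is Tuesday.
1958: Wednesday
1959: Thursday
1960: Friday (leap)
1961: Sunday
1962: Monday
1963: Tuesday
1964: Wednesday (leap)
1965: Friday
1966: Saturday
1966 begins on a Saturday and is a common year.

1966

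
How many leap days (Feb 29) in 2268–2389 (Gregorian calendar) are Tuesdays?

4

Leap years in 2268–2389: 30 of them.
Feb 29 weekday advances by 5 (mod 7) from one leap year to the next four years later (or differs when a century non-leap intervenes).
Leap-day weekdays: 2268:Sat 2272:Thu 2276:Tue✓ 2280:Sun 2284:Fri 2288:Wed 2292:Mon 2296:Sat 2304:Mon 2308:Sat 2312:Thu 2316:Tue✓ 2320:Sun …(4 more)… 2340:Thu 2344:Tue✓ 2348:Sun 2352:Fri 2356:Wed 2360:Mon 2364:Sat 2368:Thu 2372:Tue✓ 2376:Sun 2380:Fri 2384:Wed 2388:Mon
Tuesday: 2276, 2316, 2344, 2372 → 4.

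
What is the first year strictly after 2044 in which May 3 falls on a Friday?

From one year to the next, a fixed date's weekday advances by 1, or by 2 when a Feb 29 lies between the two dates.
2044: May 3 is Tuesday.
2045: Wednesday (+1)
2046: Thursday (+1)
2047: Friday (+1)
May 3 falls on a Friday in 2047.

2047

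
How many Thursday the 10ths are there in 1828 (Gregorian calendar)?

3

Check the 10th of each month of 1828: Jan 10: Thu, Feb 10: Sun, Mar 10: Mon, Apr 10: Thu, May 10: Sat, Jun 10: Tue, Jul 10: Thu, Aug 10: Sun, Sep 10: Wed, Oct 10: Fri, Nov 10: Mon, Dec 10: Wed.
Thursday occurs in January, April, July — 3 months.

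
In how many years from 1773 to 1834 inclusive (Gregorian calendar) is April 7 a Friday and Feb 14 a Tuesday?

Check each year's weekday for April 7 and Feb 14:
  1773: Wed/Sun  1774: Thu/Mon  1775: Fri/Tue ✓  1776: Sun/Wed  1777: Mon/Fri  1778: Tue/Sat  1779: Wed/Sun  1780: Fri/Mon  1781: Sat/Wed  1782: Sun/Thu  1783: Mon/Fri  1784: Wed/Sat  1785: Thu/Mon  1786: Fri/Tue ✓  …(34 more)…  1821: Sat/Wed  1822: Sun/Thu  1823: Mon/Fri  1824: Wed/Sat  1825: Thu/Mon  1826: Fri/Tue ✓  1827: Sat/Wed  1828: Mon/Thu  1829: Tue/Sat  1830: Wed/Sun  1831: Thu/Mon  1832: Sat/Tue  1833: Sun/Thu  1834: Mon/Fri
Both conditions hold in: 1775, 1786, 1797, 1809, 1815, 1826 — 6.

6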